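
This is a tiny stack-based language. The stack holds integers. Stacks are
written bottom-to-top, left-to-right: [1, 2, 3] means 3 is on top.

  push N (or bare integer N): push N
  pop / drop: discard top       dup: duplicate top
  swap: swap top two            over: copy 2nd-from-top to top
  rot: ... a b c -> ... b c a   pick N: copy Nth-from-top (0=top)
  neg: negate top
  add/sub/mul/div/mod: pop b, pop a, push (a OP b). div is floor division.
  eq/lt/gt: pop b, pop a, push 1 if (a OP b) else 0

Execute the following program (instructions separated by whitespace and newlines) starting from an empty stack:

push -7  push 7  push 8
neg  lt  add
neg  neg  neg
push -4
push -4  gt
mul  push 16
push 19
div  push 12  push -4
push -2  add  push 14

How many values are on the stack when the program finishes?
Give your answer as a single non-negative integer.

Answer: 5

Derivation:
After 'push -7': stack = [-7] (depth 1)
After 'push 7': stack = [-7, 7] (depth 2)
After 'push 8': stack = [-7, 7, 8] (depth 3)
After 'neg': stack = [-7, 7, -8] (depth 3)
After 'lt': stack = [-7, 0] (depth 2)
After 'add': stack = [-7] (depth 1)
After 'neg': stack = [7] (depth 1)
After 'neg': stack = [-7] (depth 1)
After 'neg': stack = [7] (depth 1)
After 'push -4': stack = [7, -4] (depth 2)
  ...
After 'gt': stack = [7, 0] (depth 2)
After 'mul': stack = [0] (depth 1)
After 'push 16': stack = [0, 16] (depth 2)
After 'push 19': stack = [0, 16, 19] (depth 3)
After 'div': stack = [0, 0] (depth 2)
After 'push 12': stack = [0, 0, 12] (depth 3)
After 'push -4': stack = [0, 0, 12, -4] (depth 4)
After 'push -2': stack = [0, 0, 12, -4, -2] (depth 5)
After 'add': stack = [0, 0, 12, -6] (depth 4)
After 'push 14': stack = [0, 0, 12, -6, 14] (depth 5)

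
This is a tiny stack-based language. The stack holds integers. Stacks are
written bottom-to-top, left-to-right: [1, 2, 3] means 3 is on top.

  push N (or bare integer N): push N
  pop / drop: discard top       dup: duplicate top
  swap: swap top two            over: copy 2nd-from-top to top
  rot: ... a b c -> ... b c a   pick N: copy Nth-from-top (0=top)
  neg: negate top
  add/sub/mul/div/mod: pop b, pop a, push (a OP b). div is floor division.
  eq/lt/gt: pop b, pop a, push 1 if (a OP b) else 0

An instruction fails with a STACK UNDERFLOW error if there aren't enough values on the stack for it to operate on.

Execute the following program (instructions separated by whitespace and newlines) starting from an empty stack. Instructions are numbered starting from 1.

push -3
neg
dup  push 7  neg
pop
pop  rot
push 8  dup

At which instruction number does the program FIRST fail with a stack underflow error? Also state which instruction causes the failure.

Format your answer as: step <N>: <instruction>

Step 1 ('push -3'): stack = [-3], depth = 1
Step 2 ('neg'): stack = [3], depth = 1
Step 3 ('dup'): stack = [3, 3], depth = 2
Step 4 ('push 7'): stack = [3, 3, 7], depth = 3
Step 5 ('neg'): stack = [3, 3, -7], depth = 3
Step 6 ('pop'): stack = [3, 3], depth = 2
Step 7 ('pop'): stack = [3], depth = 1
Step 8 ('rot'): needs 3 value(s) but depth is 1 — STACK UNDERFLOW

Answer: step 8: rot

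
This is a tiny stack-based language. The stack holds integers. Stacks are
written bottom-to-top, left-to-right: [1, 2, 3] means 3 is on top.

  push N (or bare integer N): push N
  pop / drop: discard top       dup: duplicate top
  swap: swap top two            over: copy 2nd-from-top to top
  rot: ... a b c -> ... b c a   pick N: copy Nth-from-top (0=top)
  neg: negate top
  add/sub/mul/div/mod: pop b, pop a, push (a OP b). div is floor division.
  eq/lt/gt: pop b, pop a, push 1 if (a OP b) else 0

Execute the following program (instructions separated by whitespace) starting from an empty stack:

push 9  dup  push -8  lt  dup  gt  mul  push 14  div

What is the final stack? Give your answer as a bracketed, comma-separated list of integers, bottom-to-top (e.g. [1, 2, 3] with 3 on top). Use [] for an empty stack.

After 'push 9': [9]
After 'dup': [9, 9]
After 'push -8': [9, 9, -8]
After 'lt': [9, 0]
After 'dup': [9, 0, 0]
After 'gt': [9, 0]
After 'mul': [0]
After 'push 14': [0, 14]
After 'div': [0]

Answer: [0]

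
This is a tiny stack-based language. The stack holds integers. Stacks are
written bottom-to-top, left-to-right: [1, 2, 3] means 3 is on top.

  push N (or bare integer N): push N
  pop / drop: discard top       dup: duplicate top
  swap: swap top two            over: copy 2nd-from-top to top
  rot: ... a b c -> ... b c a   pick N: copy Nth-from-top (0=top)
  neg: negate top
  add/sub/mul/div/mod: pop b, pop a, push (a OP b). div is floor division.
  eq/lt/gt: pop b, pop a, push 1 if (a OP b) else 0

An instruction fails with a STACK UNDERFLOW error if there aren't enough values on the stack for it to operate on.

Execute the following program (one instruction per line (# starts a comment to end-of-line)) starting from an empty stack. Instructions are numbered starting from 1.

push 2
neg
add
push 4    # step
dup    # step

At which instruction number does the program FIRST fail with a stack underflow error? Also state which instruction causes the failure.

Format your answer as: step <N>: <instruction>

Step 1 ('push 2'): stack = [2], depth = 1
Step 2 ('neg'): stack = [-2], depth = 1
Step 3 ('add'): needs 2 value(s) but depth is 1 — STACK UNDERFLOW

Answer: step 3: add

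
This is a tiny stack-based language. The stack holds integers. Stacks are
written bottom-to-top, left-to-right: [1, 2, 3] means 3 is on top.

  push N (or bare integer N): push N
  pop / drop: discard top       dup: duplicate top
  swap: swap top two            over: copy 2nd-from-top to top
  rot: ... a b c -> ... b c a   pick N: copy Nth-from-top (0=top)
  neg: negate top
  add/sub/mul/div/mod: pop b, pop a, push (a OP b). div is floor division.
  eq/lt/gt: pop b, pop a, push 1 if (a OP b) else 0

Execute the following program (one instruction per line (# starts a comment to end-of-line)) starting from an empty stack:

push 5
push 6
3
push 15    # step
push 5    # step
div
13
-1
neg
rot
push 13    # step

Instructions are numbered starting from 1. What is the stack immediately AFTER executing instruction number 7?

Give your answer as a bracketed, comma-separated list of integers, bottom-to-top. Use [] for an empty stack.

Answer: [5, 6, 3, 3, 13]

Derivation:
Step 1 ('push 5'): [5]
Step 2 ('push 6'): [5, 6]
Step 3 ('3'): [5, 6, 3]
Step 4 ('push 15'): [5, 6, 3, 15]
Step 5 ('push 5'): [5, 6, 3, 15, 5]
Step 6 ('div'): [5, 6, 3, 3]
Step 7 ('13'): [5, 6, 3, 3, 13]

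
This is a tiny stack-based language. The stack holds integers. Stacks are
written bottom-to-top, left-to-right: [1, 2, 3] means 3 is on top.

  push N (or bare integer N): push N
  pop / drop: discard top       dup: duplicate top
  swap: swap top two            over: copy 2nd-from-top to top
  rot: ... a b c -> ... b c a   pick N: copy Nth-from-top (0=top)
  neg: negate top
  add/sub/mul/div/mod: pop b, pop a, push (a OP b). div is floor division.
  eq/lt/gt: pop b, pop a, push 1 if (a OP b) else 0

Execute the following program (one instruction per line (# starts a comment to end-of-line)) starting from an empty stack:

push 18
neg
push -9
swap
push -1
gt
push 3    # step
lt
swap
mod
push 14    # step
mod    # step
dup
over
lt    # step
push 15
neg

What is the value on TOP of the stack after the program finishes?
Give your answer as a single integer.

Answer: -15

Derivation:
After 'push 18': [18]
After 'neg': [-18]
After 'push -9': [-18, -9]
After 'swap': [-9, -18]
After 'push -1': [-9, -18, -1]
After 'gt': [-9, 0]
After 'push 3': [-9, 0, 3]
After 'lt': [-9, 1]
After 'swap': [1, -9]
After 'mod': [-8]
After 'push 14': [-8, 14]
After 'mod': [6]
After 'dup': [6, 6]
After 'over': [6, 6, 6]
After 'lt': [6, 0]
After 'push 15': [6, 0, 15]
After 'neg': [6, 0, -15]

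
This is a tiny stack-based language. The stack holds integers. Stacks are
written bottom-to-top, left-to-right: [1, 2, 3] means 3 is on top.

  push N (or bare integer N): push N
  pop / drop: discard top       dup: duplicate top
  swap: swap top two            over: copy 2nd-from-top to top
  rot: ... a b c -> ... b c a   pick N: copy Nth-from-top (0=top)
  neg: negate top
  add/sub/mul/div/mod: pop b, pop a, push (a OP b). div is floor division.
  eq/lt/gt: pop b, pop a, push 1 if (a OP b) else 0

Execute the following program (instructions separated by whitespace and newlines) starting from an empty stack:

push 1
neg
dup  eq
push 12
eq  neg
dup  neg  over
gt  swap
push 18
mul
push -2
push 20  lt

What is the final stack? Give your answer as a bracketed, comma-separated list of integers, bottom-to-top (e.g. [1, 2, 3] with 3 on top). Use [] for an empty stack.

After 'push 1': [1]
After 'neg': [-1]
After 'dup': [-1, -1]
After 'eq': [1]
After 'push 12': [1, 12]
After 'eq': [0]
After 'neg': [0]
After 'dup': [0, 0]
After 'neg': [0, 0]
After 'over': [0, 0, 0]
After 'gt': [0, 0]
After 'swap': [0, 0]
After 'push 18': [0, 0, 18]
After 'mul': [0, 0]
After 'push -2': [0, 0, -2]
After 'push 20': [0, 0, -2, 20]
After 'lt': [0, 0, 1]

Answer: [0, 0, 1]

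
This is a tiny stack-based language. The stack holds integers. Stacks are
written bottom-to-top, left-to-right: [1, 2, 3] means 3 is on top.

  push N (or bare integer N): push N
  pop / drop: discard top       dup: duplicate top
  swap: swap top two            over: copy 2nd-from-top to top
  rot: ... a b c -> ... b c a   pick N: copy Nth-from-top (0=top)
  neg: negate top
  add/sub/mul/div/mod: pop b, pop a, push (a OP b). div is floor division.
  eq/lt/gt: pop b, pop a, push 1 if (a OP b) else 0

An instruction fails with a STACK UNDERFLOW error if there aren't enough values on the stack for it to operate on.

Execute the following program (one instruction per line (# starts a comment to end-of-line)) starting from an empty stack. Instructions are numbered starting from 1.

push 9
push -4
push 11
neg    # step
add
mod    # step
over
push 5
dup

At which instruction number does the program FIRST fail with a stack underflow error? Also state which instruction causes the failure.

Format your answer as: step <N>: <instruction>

Answer: step 7: over

Derivation:
Step 1 ('push 9'): stack = [9], depth = 1
Step 2 ('push -4'): stack = [9, -4], depth = 2
Step 3 ('push 11'): stack = [9, -4, 11], depth = 3
Step 4 ('neg'): stack = [9, -4, -11], depth = 3
Step 5 ('add'): stack = [9, -15], depth = 2
Step 6 ('mod'): stack = [-6], depth = 1
Step 7 ('over'): needs 2 value(s) but depth is 1 — STACK UNDERFLOW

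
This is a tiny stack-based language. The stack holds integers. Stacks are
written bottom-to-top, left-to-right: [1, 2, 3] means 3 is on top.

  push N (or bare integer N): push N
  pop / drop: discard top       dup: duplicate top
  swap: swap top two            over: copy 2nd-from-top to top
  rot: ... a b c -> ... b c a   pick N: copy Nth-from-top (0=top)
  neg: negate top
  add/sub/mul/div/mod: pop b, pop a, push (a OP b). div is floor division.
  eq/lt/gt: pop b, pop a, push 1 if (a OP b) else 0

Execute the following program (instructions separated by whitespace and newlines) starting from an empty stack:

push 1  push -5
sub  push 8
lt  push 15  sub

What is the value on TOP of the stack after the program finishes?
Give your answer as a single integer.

Answer: -14

Derivation:
After 'push 1': [1]
After 'push -5': [1, -5]
After 'sub': [6]
After 'push 8': [6, 8]
After 'lt': [1]
After 'push 15': [1, 15]
After 'sub': [-14]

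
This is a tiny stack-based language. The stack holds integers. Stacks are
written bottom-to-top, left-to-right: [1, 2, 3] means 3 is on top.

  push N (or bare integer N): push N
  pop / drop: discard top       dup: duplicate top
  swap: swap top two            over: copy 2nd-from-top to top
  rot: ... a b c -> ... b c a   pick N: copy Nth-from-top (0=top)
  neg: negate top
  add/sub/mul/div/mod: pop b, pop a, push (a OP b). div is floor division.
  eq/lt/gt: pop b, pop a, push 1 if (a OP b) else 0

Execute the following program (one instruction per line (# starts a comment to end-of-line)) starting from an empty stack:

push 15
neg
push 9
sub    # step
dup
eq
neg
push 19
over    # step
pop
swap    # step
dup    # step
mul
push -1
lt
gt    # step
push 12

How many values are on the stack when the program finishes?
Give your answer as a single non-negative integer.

Answer: 2

Derivation:
After 'push 15': stack = [15] (depth 1)
After 'neg': stack = [-15] (depth 1)
After 'push 9': stack = [-15, 9] (depth 2)
After 'sub': stack = [-24] (depth 1)
After 'dup': stack = [-24, -24] (depth 2)
After 'eq': stack = [1] (depth 1)
After 'neg': stack = [-1] (depth 1)
After 'push 19': stack = [-1, 19] (depth 2)
After 'over': stack = [-1, 19, -1] (depth 3)
After 'pop': stack = [-1, 19] (depth 2)
After 'swap': stack = [19, -1] (depth 2)
After 'dup': stack = [19, -1, -1] (depth 3)
After 'mul': stack = [19, 1] (depth 2)
After 'push -1': stack = [19, 1, -1] (depth 3)
After 'lt': stack = [19, 0] (depth 2)
After 'gt': stack = [1] (depth 1)
After 'push 12': stack = [1, 12] (depth 2)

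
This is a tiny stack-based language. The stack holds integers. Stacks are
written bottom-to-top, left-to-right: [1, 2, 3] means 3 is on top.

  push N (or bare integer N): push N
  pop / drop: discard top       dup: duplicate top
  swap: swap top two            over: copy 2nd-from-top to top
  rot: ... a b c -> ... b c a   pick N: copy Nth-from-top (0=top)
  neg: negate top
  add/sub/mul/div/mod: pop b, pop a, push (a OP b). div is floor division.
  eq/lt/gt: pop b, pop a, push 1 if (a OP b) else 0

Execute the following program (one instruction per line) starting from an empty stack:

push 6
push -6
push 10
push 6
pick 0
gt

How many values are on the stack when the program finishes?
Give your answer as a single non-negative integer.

Answer: 4

Derivation:
After 'push 6': stack = [6] (depth 1)
After 'push -6': stack = [6, -6] (depth 2)
After 'push 10': stack = [6, -6, 10] (depth 3)
After 'push 6': stack = [6, -6, 10, 6] (depth 4)
After 'pick 0': stack = [6, -6, 10, 6, 6] (depth 5)
After 'gt': stack = [6, -6, 10, 0] (depth 4)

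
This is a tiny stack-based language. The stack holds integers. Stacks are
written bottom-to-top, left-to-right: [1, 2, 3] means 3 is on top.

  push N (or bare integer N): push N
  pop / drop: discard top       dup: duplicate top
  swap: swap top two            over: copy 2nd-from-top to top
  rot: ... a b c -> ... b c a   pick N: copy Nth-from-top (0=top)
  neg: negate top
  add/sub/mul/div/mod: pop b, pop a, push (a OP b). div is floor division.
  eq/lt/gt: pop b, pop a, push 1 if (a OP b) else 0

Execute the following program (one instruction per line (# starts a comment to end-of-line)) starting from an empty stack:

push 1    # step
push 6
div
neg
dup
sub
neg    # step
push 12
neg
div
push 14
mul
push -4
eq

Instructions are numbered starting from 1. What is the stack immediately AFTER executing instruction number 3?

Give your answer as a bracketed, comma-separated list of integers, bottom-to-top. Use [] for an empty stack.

Step 1 ('push 1'): [1]
Step 2 ('push 6'): [1, 6]
Step 3 ('div'): [0]

Answer: [0]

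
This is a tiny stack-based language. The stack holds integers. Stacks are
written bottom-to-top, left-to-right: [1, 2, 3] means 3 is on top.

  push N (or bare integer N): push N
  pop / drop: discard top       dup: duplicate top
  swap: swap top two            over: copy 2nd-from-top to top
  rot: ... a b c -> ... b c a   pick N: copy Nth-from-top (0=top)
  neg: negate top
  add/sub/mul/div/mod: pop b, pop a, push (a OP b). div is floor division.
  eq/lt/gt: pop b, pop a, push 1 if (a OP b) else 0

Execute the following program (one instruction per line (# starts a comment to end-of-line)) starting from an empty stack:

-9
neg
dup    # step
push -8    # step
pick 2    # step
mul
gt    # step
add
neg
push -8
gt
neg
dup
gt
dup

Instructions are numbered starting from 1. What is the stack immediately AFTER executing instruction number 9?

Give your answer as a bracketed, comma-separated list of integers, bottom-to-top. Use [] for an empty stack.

Answer: [-10]

Derivation:
Step 1 ('-9'): [-9]
Step 2 ('neg'): [9]
Step 3 ('dup'): [9, 9]
Step 4 ('push -8'): [9, 9, -8]
Step 5 ('pick 2'): [9, 9, -8, 9]
Step 6 ('mul'): [9, 9, -72]
Step 7 ('gt'): [9, 1]
Step 8 ('add'): [10]
Step 9 ('neg'): [-10]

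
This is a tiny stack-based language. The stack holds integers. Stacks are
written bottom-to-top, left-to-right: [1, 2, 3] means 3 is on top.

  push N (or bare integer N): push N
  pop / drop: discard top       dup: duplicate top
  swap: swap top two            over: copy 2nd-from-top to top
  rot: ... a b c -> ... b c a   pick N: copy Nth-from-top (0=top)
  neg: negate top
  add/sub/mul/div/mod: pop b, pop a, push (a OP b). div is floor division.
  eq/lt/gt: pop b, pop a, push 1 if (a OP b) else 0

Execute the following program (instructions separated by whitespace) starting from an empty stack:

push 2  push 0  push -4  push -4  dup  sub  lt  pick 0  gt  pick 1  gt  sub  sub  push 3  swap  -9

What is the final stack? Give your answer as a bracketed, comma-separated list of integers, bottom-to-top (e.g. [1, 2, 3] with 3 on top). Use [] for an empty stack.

Answer: [3, 2, -9]

Derivation:
After 'push 2': [2]
After 'push 0': [2, 0]
After 'push -4': [2, 0, -4]
After 'push -4': [2, 0, -4, -4]
After 'dup': [2, 0, -4, -4, -4]
After 'sub': [2, 0, -4, 0]
After 'lt': [2, 0, 1]
After 'pick 0': [2, 0, 1, 1]
After 'gt': [2, 0, 0]
After 'pick 1': [2, 0, 0, 0]
After 'gt': [2, 0, 0]
After 'sub': [2, 0]
After 'sub': [2]
After 'push 3': [2, 3]
After 'swap': [3, 2]
After 'push -9': [3, 2, -9]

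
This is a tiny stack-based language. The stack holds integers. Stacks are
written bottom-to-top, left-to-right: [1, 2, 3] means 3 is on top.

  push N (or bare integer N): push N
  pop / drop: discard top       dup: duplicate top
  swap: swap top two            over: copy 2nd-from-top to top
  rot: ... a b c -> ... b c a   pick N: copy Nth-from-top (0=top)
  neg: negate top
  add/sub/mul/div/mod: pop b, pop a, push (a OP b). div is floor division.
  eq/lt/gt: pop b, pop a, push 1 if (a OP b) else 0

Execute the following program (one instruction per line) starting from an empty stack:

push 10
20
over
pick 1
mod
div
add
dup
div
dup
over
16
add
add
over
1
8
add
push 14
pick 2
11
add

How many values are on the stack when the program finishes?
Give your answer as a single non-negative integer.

After 'push 10': stack = [10] (depth 1)
After 'push 20': stack = [10, 20] (depth 2)
After 'over': stack = [10, 20, 10] (depth 3)
After 'pick 1': stack = [10, 20, 10, 20] (depth 4)
After 'mod': stack = [10, 20, 10] (depth 3)
After 'div': stack = [10, 2] (depth 2)
After 'add': stack = [12] (depth 1)
After 'dup': stack = [12, 12] (depth 2)
After 'div': stack = [1] (depth 1)
After 'dup': stack = [1, 1] (depth 2)
  ...
After 'add': stack = [1, 1, 17] (depth 3)
After 'add': stack = [1, 18] (depth 2)
After 'over': stack = [1, 18, 1] (depth 3)
After 'push 1': stack = [1, 18, 1, 1] (depth 4)
After 'push 8': stack = [1, 18, 1, 1, 8] (depth 5)
After 'add': stack = [1, 18, 1, 9] (depth 4)
After 'push 14': stack = [1, 18, 1, 9, 14] (depth 5)
After 'pick 2': stack = [1, 18, 1, 9, 14, 1] (depth 6)
After 'push 11': stack = [1, 18, 1, 9, 14, 1, 11] (depth 7)
After 'add': stack = [1, 18, 1, 9, 14, 12] (depth 6)

Answer: 6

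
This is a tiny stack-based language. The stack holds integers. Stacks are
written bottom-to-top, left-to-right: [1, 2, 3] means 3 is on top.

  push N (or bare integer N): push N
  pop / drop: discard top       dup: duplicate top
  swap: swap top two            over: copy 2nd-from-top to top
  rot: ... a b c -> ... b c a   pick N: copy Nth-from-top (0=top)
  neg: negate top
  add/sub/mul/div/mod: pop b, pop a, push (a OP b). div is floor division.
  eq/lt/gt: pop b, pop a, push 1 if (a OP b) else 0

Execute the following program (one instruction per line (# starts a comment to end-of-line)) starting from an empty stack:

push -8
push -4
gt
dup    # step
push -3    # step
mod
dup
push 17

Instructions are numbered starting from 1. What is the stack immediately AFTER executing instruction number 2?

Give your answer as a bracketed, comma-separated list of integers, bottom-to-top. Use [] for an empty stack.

Step 1 ('push -8'): [-8]
Step 2 ('push -4'): [-8, -4]

Answer: [-8, -4]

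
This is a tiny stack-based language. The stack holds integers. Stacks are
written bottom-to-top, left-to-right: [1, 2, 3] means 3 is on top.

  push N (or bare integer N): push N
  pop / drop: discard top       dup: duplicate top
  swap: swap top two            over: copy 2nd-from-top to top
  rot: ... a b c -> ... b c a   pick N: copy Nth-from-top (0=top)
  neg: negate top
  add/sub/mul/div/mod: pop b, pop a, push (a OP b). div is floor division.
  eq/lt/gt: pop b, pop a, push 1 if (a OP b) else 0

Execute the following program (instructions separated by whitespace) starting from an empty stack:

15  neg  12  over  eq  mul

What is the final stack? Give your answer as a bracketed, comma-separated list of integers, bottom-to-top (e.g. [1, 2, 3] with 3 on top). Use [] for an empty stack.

Answer: [0]

Derivation:
After 'push 15': [15]
After 'neg': [-15]
After 'push 12': [-15, 12]
After 'over': [-15, 12, -15]
After 'eq': [-15, 0]
After 'mul': [0]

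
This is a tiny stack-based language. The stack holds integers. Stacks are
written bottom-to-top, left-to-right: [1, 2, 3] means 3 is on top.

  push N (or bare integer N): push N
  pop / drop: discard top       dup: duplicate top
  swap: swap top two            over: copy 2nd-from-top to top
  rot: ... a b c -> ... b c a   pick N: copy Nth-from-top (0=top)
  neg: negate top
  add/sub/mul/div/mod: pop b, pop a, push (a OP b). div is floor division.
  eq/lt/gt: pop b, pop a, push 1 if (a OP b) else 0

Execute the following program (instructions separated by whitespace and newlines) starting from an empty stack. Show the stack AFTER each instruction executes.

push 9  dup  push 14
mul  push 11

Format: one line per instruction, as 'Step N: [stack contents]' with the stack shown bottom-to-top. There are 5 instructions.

Step 1: [9]
Step 2: [9, 9]
Step 3: [9, 9, 14]
Step 4: [9, 126]
Step 5: [9, 126, 11]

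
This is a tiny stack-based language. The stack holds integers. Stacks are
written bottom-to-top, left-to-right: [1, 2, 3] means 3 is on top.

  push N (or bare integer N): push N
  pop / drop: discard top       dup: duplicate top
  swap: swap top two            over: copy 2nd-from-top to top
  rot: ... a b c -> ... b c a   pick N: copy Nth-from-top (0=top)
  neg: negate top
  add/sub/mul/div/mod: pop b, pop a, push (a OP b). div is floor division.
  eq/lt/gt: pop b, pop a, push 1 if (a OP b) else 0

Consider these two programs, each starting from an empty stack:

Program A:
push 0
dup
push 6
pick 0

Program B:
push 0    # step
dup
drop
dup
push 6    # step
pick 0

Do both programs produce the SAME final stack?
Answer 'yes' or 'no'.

Program A trace:
  After 'push 0': [0]
  After 'dup': [0, 0]
  After 'push 6': [0, 0, 6]
  After 'pick 0': [0, 0, 6, 6]
Program A final stack: [0, 0, 6, 6]

Program B trace:
  After 'push 0': [0]
  After 'dup': [0, 0]
  After 'drop': [0]
  After 'dup': [0, 0]
  After 'push 6': [0, 0, 6]
  After 'pick 0': [0, 0, 6, 6]
Program B final stack: [0, 0, 6, 6]
Same: yes

Answer: yes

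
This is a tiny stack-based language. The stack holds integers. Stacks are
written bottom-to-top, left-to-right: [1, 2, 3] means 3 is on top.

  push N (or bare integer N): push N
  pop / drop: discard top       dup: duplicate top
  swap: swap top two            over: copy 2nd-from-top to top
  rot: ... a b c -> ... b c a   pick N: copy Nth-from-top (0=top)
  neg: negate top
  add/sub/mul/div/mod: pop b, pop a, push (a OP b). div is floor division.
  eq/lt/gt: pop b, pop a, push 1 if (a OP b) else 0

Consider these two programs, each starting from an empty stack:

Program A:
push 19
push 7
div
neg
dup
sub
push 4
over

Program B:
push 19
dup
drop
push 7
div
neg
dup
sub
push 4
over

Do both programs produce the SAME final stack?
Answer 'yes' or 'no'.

Answer: yes

Derivation:
Program A trace:
  After 'push 19': [19]
  After 'push 7': [19, 7]
  After 'div': [2]
  After 'neg': [-2]
  After 'dup': [-2, -2]
  After 'sub': [0]
  After 'push 4': [0, 4]
  After 'over': [0, 4, 0]
Program A final stack: [0, 4, 0]

Program B trace:
  After 'push 19': [19]
  After 'dup': [19, 19]
  After 'drop': [19]
  After 'push 7': [19, 7]
  After 'div': [2]
  After 'neg': [-2]
  After 'dup': [-2, -2]
  After 'sub': [0]
  After 'push 4': [0, 4]
  After 'over': [0, 4, 0]
Program B final stack: [0, 4, 0]
Same: yes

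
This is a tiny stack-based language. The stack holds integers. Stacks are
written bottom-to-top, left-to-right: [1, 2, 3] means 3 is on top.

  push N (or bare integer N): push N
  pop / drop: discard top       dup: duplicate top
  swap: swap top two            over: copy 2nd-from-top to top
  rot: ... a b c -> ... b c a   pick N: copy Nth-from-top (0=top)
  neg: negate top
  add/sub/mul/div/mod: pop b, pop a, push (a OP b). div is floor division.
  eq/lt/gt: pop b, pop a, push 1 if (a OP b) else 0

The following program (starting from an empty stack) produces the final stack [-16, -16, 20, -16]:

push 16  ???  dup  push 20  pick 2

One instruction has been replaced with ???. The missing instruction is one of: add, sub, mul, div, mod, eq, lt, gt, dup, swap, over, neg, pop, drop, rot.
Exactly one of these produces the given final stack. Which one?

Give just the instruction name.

Stack before ???: [16]
Stack after ???:  [-16]
The instruction that transforms [16] -> [-16] is: neg

Answer: neg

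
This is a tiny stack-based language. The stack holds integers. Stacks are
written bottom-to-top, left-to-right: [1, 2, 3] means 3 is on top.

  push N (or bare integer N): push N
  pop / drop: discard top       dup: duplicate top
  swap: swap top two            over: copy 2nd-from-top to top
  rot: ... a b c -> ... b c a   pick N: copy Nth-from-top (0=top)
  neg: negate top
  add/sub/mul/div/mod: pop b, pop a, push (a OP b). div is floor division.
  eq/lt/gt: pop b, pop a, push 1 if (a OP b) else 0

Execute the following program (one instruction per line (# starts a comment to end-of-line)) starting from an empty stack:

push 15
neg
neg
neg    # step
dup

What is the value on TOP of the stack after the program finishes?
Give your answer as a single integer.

After 'push 15': [15]
After 'neg': [-15]
After 'neg': [15]
After 'neg': [-15]
After 'dup': [-15, -15]

Answer: -15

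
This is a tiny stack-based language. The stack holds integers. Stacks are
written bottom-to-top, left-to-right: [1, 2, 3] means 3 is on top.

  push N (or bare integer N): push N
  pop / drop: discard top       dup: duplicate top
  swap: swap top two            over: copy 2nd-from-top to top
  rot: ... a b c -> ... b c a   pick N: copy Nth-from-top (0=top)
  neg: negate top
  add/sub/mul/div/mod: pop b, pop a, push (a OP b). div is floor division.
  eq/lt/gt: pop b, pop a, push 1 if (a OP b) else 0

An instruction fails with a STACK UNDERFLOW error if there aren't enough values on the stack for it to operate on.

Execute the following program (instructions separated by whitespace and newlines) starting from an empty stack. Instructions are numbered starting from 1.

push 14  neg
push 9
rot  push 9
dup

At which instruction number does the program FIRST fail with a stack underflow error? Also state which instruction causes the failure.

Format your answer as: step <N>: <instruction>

Answer: step 4: rot

Derivation:
Step 1 ('push 14'): stack = [14], depth = 1
Step 2 ('neg'): stack = [-14], depth = 1
Step 3 ('push 9'): stack = [-14, 9], depth = 2
Step 4 ('rot'): needs 3 value(s) but depth is 2 — STACK UNDERFLOW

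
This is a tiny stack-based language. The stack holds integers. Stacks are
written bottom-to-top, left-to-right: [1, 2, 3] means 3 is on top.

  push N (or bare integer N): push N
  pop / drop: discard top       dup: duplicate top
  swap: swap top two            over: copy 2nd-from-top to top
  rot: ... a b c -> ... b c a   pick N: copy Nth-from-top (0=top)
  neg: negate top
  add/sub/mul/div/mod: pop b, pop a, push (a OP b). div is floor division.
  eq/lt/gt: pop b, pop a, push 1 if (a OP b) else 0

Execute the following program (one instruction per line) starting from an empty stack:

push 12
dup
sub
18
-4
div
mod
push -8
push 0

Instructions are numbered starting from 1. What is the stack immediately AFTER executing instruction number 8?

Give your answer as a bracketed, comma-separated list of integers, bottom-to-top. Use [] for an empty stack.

Step 1 ('push 12'): [12]
Step 2 ('dup'): [12, 12]
Step 3 ('sub'): [0]
Step 4 ('18'): [0, 18]
Step 5 ('-4'): [0, 18, -4]
Step 6 ('div'): [0, -5]
Step 7 ('mod'): [0]
Step 8 ('push -8'): [0, -8]

Answer: [0, -8]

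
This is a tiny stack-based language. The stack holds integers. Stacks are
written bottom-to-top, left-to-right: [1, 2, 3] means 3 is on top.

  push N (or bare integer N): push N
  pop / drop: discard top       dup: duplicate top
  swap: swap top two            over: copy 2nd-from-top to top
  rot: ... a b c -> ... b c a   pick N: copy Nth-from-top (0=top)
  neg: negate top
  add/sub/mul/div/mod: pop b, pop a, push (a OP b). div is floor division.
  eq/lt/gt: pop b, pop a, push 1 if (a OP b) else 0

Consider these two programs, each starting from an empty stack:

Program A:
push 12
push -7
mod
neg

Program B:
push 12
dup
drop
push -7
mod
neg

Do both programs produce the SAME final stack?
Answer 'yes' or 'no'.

Program A trace:
  After 'push 12': [12]
  After 'push -7': [12, -7]
  After 'mod': [-2]
  After 'neg': [2]
Program A final stack: [2]

Program B trace:
  After 'push 12': [12]
  After 'dup': [12, 12]
  After 'drop': [12]
  After 'push -7': [12, -7]
  After 'mod': [-2]
  After 'neg': [2]
Program B final stack: [2]
Same: yes

Answer: yes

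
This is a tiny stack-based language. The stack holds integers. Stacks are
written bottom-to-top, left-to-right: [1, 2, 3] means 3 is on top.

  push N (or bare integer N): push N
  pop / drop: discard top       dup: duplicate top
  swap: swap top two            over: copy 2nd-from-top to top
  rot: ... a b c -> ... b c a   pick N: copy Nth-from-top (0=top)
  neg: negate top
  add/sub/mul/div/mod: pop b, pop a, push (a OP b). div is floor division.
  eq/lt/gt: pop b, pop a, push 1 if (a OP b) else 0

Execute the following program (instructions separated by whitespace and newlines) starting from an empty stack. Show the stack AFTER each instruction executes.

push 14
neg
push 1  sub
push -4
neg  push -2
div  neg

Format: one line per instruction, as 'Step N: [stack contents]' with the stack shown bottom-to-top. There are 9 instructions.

Step 1: [14]
Step 2: [-14]
Step 3: [-14, 1]
Step 4: [-15]
Step 5: [-15, -4]
Step 6: [-15, 4]
Step 7: [-15, 4, -2]
Step 8: [-15, -2]
Step 9: [-15, 2]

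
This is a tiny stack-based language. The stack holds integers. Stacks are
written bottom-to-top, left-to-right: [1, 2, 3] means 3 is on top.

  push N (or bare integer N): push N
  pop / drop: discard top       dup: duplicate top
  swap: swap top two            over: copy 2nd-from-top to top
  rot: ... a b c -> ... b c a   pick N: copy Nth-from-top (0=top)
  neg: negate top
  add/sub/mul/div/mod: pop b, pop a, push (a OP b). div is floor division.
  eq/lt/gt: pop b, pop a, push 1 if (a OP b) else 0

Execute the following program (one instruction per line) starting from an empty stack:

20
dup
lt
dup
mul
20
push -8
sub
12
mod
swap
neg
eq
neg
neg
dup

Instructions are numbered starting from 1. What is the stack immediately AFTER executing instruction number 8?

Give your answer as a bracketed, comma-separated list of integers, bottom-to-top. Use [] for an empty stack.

Answer: [0, 28]

Derivation:
Step 1 ('20'): [20]
Step 2 ('dup'): [20, 20]
Step 3 ('lt'): [0]
Step 4 ('dup'): [0, 0]
Step 5 ('mul'): [0]
Step 6 ('20'): [0, 20]
Step 7 ('push -8'): [0, 20, -8]
Step 8 ('sub'): [0, 28]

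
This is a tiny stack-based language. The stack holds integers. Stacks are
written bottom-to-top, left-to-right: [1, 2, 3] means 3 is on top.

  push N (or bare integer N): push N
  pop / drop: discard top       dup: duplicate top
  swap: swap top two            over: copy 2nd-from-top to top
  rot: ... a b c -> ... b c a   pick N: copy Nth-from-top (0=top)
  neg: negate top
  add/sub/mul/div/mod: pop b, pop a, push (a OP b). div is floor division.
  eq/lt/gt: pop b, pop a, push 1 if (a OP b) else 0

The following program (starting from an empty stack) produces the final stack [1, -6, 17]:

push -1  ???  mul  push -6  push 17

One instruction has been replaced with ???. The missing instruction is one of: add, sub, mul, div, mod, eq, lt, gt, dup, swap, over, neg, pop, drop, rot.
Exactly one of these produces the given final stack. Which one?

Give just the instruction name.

Answer: dup

Derivation:
Stack before ???: [-1]
Stack after ???:  [-1, -1]
The instruction that transforms [-1] -> [-1, -1] is: dup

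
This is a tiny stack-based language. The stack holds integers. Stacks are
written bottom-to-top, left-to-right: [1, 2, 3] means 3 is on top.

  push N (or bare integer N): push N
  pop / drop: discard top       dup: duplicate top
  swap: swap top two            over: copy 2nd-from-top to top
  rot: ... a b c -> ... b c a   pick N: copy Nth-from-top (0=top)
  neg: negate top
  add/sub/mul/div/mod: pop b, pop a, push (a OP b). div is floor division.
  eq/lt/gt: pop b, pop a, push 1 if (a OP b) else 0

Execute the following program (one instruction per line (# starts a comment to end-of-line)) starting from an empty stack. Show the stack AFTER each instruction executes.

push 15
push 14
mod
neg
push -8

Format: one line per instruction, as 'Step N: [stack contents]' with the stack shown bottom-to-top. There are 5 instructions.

Step 1: [15]
Step 2: [15, 14]
Step 3: [1]
Step 4: [-1]
Step 5: [-1, -8]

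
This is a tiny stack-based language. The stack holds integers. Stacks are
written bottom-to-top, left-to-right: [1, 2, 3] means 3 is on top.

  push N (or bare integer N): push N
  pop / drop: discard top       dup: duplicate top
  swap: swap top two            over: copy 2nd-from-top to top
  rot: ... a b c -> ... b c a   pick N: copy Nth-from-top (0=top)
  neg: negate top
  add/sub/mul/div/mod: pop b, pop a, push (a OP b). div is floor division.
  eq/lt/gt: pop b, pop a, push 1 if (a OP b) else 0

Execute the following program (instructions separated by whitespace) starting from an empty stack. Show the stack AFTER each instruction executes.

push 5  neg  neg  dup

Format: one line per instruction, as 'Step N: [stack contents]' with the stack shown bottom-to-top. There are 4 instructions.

Step 1: [5]
Step 2: [-5]
Step 3: [5]
Step 4: [5, 5]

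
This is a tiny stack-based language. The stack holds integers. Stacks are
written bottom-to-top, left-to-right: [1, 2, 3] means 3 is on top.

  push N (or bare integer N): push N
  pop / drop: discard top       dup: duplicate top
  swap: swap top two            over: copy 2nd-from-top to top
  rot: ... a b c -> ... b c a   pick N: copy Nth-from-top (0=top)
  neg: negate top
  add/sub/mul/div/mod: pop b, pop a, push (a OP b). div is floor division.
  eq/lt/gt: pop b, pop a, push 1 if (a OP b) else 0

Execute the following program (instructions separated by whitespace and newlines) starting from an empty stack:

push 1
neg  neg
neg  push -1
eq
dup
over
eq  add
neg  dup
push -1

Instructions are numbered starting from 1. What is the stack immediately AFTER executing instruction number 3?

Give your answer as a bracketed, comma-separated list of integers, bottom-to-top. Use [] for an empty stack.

Step 1 ('push 1'): [1]
Step 2 ('neg'): [-1]
Step 3 ('neg'): [1]

Answer: [1]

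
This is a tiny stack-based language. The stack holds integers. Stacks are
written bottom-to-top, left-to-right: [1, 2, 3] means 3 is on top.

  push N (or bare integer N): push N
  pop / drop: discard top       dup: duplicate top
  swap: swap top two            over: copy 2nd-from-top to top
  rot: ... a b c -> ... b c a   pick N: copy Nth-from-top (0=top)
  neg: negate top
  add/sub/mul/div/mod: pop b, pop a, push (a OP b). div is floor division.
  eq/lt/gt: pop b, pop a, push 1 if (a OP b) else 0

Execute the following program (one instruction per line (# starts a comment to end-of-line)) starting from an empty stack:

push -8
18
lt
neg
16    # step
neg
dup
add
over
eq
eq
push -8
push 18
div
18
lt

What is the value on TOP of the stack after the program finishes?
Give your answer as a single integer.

Answer: 1

Derivation:
After 'push -8': [-8]
After 'push 18': [-8, 18]
After 'lt': [1]
After 'neg': [-1]
After 'push 16': [-1, 16]
After 'neg': [-1, -16]
After 'dup': [-1, -16, -16]
After 'add': [-1, -32]
After 'over': [-1, -32, -1]
After 'eq': [-1, 0]
After 'eq': [0]
After 'push -8': [0, -8]
After 'push 18': [0, -8, 18]
After 'div': [0, -1]
After 'push 18': [0, -1, 18]
After 'lt': [0, 1]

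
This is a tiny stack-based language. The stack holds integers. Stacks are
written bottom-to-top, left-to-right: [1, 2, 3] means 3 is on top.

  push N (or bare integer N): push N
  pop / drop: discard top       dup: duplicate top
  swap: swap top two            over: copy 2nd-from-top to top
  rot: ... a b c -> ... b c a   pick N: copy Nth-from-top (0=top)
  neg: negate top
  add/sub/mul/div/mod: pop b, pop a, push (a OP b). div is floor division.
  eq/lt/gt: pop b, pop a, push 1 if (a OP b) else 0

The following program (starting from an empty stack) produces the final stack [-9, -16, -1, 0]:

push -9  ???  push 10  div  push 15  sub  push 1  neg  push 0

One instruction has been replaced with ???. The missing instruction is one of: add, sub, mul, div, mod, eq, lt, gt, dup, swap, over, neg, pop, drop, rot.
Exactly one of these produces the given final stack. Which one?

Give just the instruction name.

Stack before ???: [-9]
Stack after ???:  [-9, -9]
The instruction that transforms [-9] -> [-9, -9] is: dup

Answer: dup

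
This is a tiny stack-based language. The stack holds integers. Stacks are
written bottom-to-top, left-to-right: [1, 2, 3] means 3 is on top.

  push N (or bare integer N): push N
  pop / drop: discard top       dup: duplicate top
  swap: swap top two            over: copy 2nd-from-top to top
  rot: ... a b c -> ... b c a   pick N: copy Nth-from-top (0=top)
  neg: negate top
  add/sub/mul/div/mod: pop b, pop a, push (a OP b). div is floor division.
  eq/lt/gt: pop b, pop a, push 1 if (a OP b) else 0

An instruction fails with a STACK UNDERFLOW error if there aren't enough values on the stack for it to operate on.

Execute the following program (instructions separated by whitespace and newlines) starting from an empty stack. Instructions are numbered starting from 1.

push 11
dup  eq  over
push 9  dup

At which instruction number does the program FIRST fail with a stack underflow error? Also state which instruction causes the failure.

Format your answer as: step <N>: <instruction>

Answer: step 4: over

Derivation:
Step 1 ('push 11'): stack = [11], depth = 1
Step 2 ('dup'): stack = [11, 11], depth = 2
Step 3 ('eq'): stack = [1], depth = 1
Step 4 ('over'): needs 2 value(s) but depth is 1 — STACK UNDERFLOW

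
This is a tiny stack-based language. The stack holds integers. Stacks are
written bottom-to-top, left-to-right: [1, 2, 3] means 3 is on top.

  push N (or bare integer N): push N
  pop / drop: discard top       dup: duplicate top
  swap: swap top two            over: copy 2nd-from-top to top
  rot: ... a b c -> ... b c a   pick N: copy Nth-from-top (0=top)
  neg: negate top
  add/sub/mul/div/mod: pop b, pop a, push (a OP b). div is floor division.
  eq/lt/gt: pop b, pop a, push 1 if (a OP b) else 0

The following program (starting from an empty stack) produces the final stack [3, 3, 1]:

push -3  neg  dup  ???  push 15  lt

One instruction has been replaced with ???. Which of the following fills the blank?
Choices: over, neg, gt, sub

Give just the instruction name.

Stack before ???: [3, 3]
Stack after ???:  [3, 3, 3]
Checking each choice:
  over: MATCH
  neg: produces [3, 1]
  gt: produces [1]
  sub: produces [1]


Answer: over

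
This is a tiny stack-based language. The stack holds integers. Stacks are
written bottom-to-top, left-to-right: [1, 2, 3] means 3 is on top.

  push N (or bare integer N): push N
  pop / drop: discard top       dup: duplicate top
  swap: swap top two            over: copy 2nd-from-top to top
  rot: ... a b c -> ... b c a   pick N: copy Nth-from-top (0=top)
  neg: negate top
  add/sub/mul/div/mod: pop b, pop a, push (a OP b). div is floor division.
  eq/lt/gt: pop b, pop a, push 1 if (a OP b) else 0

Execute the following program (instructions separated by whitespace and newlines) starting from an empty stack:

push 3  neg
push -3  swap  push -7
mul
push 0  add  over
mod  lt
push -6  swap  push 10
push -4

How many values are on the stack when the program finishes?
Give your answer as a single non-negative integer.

After 'push 3': stack = [3] (depth 1)
After 'neg': stack = [-3] (depth 1)
After 'push -3': stack = [-3, -3] (depth 2)
After 'swap': stack = [-3, -3] (depth 2)
After 'push -7': stack = [-3, -3, -7] (depth 3)
After 'mul': stack = [-3, 21] (depth 2)
After 'push 0': stack = [-3, 21, 0] (depth 3)
After 'add': stack = [-3, 21] (depth 2)
After 'over': stack = [-3, 21, -3] (depth 3)
After 'mod': stack = [-3, 0] (depth 2)
After 'lt': stack = [1] (depth 1)
After 'push -6': stack = [1, -6] (depth 2)
After 'swap': stack = [-6, 1] (depth 2)
After 'push 10': stack = [-6, 1, 10] (depth 3)
After 'push -4': stack = [-6, 1, 10, -4] (depth 4)

Answer: 4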